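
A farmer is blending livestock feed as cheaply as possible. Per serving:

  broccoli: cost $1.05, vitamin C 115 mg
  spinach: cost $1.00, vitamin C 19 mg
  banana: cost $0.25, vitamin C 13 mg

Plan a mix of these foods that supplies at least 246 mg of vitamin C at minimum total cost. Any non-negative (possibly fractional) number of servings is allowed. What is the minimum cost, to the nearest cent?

Cost per mg of vitamin C: broccoli $0.0091, banana $0.0192, spinach $0.0526.
With no serving limits, use only broccoli: 246 mg / 115 mg = 2.139 servings × $1.05 = $2.25.

$2.25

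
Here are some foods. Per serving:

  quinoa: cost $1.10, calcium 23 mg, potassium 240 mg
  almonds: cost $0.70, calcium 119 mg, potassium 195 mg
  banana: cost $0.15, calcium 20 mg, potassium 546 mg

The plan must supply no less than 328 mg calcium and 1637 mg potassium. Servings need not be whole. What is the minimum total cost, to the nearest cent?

At the optimum either one food covers both requirements or two foods hit both targets exactly; no other combination can be cheaper.
quinoa only: max(328/23, 1637/240) = 14.26 servings → $15.69.
almonds only: max(328/119, 1637/195) = 8.395 servings → $5.88.
banana only: max(328/20, 1637/546) = 16.4 servings → $2.46.
quinoa + almonds with both tight: 5.435 servings and 1.706 servings → $7.17.
quinoa + banana with both targets exact would need a negative amount; discard.
almonds + banana with both tight: 2.396 servings and 2.142 servings → $2.00.
So the least-cost plan costs $2.00.

$2.00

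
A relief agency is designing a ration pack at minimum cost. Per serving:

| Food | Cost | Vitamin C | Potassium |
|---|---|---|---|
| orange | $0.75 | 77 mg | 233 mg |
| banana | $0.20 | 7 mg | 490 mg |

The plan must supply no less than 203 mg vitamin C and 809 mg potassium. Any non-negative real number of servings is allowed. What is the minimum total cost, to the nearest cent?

For a min-cost LP with two ≥-constraints, a basic feasible solution has at most two positive variables.
orange only: max(203/77, 809/233) = 3.472 servings → $2.60.
banana only: max(203/7, 809/490) = 29 servings → $5.80.
orange + banana with both tight: 2.599 servings and 0.4154 servings → $2.03.
Cheapest feasible corner: $2.03.

$2.03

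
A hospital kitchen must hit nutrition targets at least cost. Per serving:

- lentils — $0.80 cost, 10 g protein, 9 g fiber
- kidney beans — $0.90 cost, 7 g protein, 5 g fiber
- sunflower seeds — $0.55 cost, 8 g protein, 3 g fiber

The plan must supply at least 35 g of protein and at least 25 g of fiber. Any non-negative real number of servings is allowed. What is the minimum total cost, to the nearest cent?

$2.66

lentils only: max(35/10, 25/9) = 3.5 servings → $2.80.
kidney beans only: max(35/7, 25/5) = 5 servings → $4.50.
sunflower seeds only: max(35/8, 25/3) = 8.333 servings → $4.58.
lentils + kidney beans with both tight: 0 servings and 5 servings → $4.50.
lentils + sunflower seeds with both tight: 2.262 servings and 1.548 servings → $2.66.
kidney beans + sunflower seeds with both tight: 5 servings and 0 servings → $4.50.
So the least-cost plan costs $2.66.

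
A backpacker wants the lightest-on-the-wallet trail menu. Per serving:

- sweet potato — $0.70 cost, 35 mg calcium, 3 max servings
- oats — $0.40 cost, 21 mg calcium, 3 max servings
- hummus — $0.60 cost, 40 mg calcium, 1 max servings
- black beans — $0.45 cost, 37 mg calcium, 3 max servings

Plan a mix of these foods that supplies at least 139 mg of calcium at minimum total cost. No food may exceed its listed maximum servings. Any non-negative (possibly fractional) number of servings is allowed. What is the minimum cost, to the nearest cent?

$1.77

Cost per mg of calcium: black beans $0.0122, hummus $0.0150, oats $0.0190, sweet potato $0.0200.
Take 3 servings of black beans: +111.0 mg calcium for $1.35 (total $1.35, still need 28.0 mg).
Take 0.7 servings of hummus: +28.0 mg calcium for $0.42 (total $1.77, still need 0.0 mg).
Filling from the cheapest source first is optimal under one linear minimum: $1.77.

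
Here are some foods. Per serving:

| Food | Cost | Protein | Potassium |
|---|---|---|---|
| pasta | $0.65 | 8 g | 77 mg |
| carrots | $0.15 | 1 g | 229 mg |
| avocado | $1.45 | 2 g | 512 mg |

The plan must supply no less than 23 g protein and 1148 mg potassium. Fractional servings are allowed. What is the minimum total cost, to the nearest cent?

$2.16

Compare the cost at each extreme point of the feasible region.
pasta only: max(23/8, 1148/77) = 14.91 servings → $9.69.
carrots only: max(23/1, 1148/229) = 23 servings → $3.45.
avocado only: max(23/2, 1148/512) = 11.5 servings → $16.68.
pasta + carrots with both tight: 2.347 servings and 4.224 servings → $2.16.
pasta + avocado with both tight: 2.405 servings and 1.881 servings → $4.29.
carrots + avocado: the both-tight solution has a negative serving — not a feasible corner.
Cheapest feasible corner: $2.16.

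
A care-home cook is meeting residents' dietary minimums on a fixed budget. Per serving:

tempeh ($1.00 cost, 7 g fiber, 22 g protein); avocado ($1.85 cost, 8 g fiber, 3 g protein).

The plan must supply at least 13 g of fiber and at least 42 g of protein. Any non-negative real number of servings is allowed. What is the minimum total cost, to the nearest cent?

$1.91

An LP optimum is at a vertex; with two nutrient constraints at most two foods are used. Check each candidate.
tempeh only: max(13/7, 42/22) = 1.909 servings → $1.91.
avocado only: max(13/8, 42/3) = 14 servings → $25.90.
tempeh + avocado: the both-tight solution has a negative serving — not a feasible corner.
The minimum over all feasible corners is $1.91.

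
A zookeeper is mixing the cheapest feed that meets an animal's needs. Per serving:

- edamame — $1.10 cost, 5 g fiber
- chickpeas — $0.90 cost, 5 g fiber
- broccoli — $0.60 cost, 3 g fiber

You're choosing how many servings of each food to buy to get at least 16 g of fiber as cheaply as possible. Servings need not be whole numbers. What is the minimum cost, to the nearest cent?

Cost per g of fiber: chickpeas $0.1800, broccoli $0.2000, edamame $0.2200.
With no serving limits, use only chickpeas: 16 g / 5 g = 3.2 servings × $0.90 = $2.88.

$2.88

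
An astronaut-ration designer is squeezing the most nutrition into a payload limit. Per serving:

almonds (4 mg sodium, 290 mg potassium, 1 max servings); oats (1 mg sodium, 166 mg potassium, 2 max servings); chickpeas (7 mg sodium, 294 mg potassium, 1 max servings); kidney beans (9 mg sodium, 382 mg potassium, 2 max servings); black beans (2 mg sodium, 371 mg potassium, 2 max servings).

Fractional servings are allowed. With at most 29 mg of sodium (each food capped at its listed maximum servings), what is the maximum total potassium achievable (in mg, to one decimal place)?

Potassium per mg sodium: black beans 185.5, oats 166, almonds 72.5, kidney beans 42.44, chickpeas 42.
Take 2 servings of black beans: uses 4 mg sodium, +742.0 mg potassium (running total 742.0 mg).
Take 2 servings of oats: uses 2 mg sodium, +332.0 mg potassium (running total 1074.0 mg).
Take 1 serving of almonds: uses 4 mg sodium, +290.0 mg potassium (running total 1364.0 mg).
Take 2 servings of kidney beans: uses 18 mg sodium, +764.0 mg potassium (running total 2128.0 mg).
Take 0.1429 servings of chickpeas: uses 1 mg sodium, +42.0 mg potassium (running total 2170.0 mg).
Greedy by best ratio exhausts the sodium allowance optimally: 2170.0 mg.

2170.0 mg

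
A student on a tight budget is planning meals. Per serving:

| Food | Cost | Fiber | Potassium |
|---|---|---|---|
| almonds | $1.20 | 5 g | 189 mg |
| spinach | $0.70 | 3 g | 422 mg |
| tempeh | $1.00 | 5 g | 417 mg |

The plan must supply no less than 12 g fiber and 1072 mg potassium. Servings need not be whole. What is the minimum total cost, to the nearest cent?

$2.44

With two linear requirements the optimum uses one or two foods; enumerate the corners.
almonds only: max(12/5, 1072/189) = 5.672 servings → $6.81.
spinach only: max(12/3, 1072/422) = 4 servings → $2.80.
tempeh only: max(12/5, 1072/417) = 2.571 servings → $2.57.
almonds + spinach with both tight: 1.198 servings and 2.004 servings → $2.84.
almonds + tempeh with both targets exact would need a negative amount; discard.
spinach + tempeh with both tight: 0.4144 servings and 2.151 servings → $2.44.
Cheapest feasible corner: $2.44.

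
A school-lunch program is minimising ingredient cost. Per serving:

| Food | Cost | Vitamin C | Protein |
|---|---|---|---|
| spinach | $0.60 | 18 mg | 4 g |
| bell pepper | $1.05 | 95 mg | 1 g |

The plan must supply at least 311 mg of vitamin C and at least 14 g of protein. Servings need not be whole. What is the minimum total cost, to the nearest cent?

For a min-cost LP with two ≥-constraints, a basic feasible solution has at most two positive variables.
spinach only: max(311/18, 14/4) = 17.28 servings → $10.37.
bell pepper only: max(311/95, 14/1) = 14 servings → $14.70.
spinach + bell pepper with both tight: 2.815 servings and 2.74 servings → $4.57.
So the least-cost plan costs $4.57.

$4.57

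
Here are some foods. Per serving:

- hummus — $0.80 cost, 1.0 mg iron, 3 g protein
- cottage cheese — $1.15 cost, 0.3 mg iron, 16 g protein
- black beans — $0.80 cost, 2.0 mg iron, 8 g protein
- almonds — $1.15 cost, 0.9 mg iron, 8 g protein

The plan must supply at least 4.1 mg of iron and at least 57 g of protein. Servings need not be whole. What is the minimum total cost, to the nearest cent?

$4.47

Check every corner: each single food scaled to meet both minima, and each pair solved so both constraints bind.
hummus only: max(4.1/1.0, 57/3) = 19 servings → $15.20.
cottage cheese only: max(4.1/0.3, 57/16) = 13.67 servings → $15.72.
black beans only: max(4.1/2.0, 57/8) = 7.125 servings → $5.70.
almonds only: max(4.1/0.9, 57/8) = 7.125 servings → $8.19.
hummus + cottage cheese with both tight: 3.212 servings and 2.96 servings → $5.97.
hummus + black beans: the both-tight solution has a negative serving — not a feasible corner.
hummus + almonds: intersection lies outside the first quadrant.
cottage cheese + black beans with both tight: 2.743 servings and 1.639 servings → $4.47.
cottage cheese + almonds with both tight: 1.542 servings and 4.042 servings → $6.42.
black beans + almonds: intersection lies outside the first quadrant.
So the least-cost plan costs $4.47.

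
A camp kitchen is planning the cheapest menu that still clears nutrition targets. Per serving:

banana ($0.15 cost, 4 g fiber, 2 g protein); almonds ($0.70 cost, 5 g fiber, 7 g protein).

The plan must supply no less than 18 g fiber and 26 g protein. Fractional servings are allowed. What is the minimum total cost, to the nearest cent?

An LP optimum is at a vertex; with two nutrient constraints at most two foods are used. Check each candidate.
banana only: max(18/4, 26/2) = 13 servings → $1.95.
almonds only: max(18/5, 26/7) = 3.714 servings → $2.60.
banana + almonds: the both-tight solution has a negative serving — not a feasible corner.
The minimum over all feasible corners is $1.95.

$1.95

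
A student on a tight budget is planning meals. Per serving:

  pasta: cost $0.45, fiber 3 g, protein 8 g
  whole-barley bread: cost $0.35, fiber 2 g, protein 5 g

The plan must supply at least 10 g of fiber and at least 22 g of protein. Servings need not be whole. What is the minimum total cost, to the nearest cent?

pasta only: max(10/3, 22/8) = 3.333 servings → $1.50.
whole-barley bread only: max(10/2, 22/5) = 5 servings → $1.75.
pasta + whole-barley bread: the both-tight solution has a negative serving — not a feasible corner.
Cheapest feasible corner: $1.50.

$1.50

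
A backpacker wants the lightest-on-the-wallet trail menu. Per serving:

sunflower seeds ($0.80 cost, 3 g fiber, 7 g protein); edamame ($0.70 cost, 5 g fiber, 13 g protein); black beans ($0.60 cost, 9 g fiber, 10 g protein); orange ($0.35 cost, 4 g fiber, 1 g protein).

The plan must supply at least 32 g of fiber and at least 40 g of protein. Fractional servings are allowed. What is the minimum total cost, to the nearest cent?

$2.35

sunflower seeds only: max(32/3, 40/7) = 10.67 servings → $8.53.
edamame only: max(32/5, 40/13) = 6.4 servings → $4.48.
black beans only: max(32/9, 40/10) = 4 servings → $2.40.
orange only: max(32/4, 40/1) = 40 servings → $14.00.
sunflower seeds + edamame with both targets exact would need a negative amount; discard.
sunflower seeds + black beans with both tight: 1.212 servings and 3.152 servings → $2.86.
sunflower seeds + orange with both tight: 5.12 servings and 4.16 servings → $5.55.
edamame + black beans with both tight: 0.597 servings and 3.224 servings → $2.35.
edamame + orange with both tight: 2.723 servings and 4.596 servings → $3.51.
black beans + orange: the both-tight solution has a negative serving — not a feasible corner.
Cheapest feasible corner: $2.35.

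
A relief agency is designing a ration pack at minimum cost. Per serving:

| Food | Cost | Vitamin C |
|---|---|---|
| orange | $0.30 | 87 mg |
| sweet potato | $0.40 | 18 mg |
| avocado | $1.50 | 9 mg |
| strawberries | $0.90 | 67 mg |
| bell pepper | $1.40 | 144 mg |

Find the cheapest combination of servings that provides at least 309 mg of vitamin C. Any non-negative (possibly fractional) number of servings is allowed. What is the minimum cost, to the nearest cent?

Cost per mg of vitamin C: orange $0.0034, bell pepper $0.0097, strawberries $0.0134, sweet potato $0.0222, avocado $0.1667.
With no serving limits, use only orange: 309 mg / 87 mg = 3.552 servings × $0.30 = $1.07.

$1.07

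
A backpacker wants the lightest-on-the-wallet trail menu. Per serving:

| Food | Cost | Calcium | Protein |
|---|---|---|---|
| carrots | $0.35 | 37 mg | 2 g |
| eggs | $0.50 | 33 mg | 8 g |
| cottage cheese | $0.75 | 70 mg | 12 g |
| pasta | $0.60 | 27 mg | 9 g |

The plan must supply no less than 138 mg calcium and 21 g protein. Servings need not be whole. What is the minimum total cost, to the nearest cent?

$1.45

This is a tiny linear program; its minimum lies at a vertex of the feasible set. List the vertices and price them.
carrots only: max(138/37, 21/2) = 10.5 servings → $3.67.
eggs only: max(138/33, 21/8) = 4.182 servings → $2.09.
cottage cheese only: max(138/70, 21/12) = 1.971 servings → $1.48.
pasta only: max(138/27, 21/9) = 5.111 servings → $3.07.
carrots + eggs with both tight: 1.787 servings and 2.178 servings → $1.71.
carrots + cottage cheese with both tight: 0.6118 servings and 1.648 servings → $1.45.
carrots + pasta with both tight: 2.419 servings and 1.796 servings → $1.92.
eggs + cottage cheese with both targets exact would need a negative amount; discard.
eggs + pasta with both targets exact would need a negative amount; discard.
cottage cheese + pasta: the both-tight solution has a negative serving — not a feasible corner.
The minimum over all feasible corners is $1.45.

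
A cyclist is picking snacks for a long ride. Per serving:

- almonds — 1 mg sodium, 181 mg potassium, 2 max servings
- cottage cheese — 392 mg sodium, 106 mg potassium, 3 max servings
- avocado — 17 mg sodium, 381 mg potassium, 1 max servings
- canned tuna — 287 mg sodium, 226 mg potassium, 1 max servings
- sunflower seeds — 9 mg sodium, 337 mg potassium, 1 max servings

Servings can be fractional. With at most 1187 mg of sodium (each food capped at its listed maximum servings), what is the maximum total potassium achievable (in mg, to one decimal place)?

1541.8 mg

Potassium per mg sodium: almonds 181, sunflower seeds 37.44, avocado 22.41, canned tuna 0.7875, cottage cheese 0.2704.
Take 2 servings of almonds: uses 2 mg sodium, +362.0 mg potassium (running total 362.0 mg).
Take 1 serving of sunflower seeds: uses 9 mg sodium, +337.0 mg potassium (running total 699.0 mg).
Take 1 serving of avocado: uses 17 mg sodium, +381.0 mg potassium (running total 1080.0 mg).
Take 1 serving of canned tuna: uses 287 mg sodium, +226.0 mg potassium (running total 1306.0 mg).
Take 2.224 servings of cottage cheese: uses 872 mg sodium, +235.8 mg potassium (running total 1541.8 mg).
Filling greedily by potassium-per-mg sodium is optimal for one linear limit, giving 1541.8 mg.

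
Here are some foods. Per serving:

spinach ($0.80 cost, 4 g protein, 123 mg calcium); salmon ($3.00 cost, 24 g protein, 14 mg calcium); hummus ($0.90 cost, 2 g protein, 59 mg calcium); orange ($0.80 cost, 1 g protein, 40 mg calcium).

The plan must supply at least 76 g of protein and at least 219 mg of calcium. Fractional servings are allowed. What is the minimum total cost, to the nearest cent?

$9.93

At the optimum either one food covers both requirements or two foods hit both targets exactly; no other combination can be cheaper.
spinach only: max(76/4, 219/123) = 19 servings → $15.20.
salmon only: max(76/24, 219/14) = 15.64 servings → $46.93.
hummus only: max(76/2, 219/59) = 38 servings → $34.20.
orange only: max(76/1, 219/40) = 76 servings → $60.80.
spinach + salmon with both tight: 1.448 servings and 2.925 servings → $9.93.
spinach + hummus with both targets exact would need a negative amount; discard.
spinach + orange: the both-tight solution has a negative serving — not a feasible corner.
salmon + hummus with both tight: 2.915 servings and 3.02 servings → $11.46.
salmon + orange with both tight: 2.982 servings and 4.431 servings → $12.49.
hummus + orange: intersection lies outside the first quadrant.
Cheapest feasible corner: $9.93.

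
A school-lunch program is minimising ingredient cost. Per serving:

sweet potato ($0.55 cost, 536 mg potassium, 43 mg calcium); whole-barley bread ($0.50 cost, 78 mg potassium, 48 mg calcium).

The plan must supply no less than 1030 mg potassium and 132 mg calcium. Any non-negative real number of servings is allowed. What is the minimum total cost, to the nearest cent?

An LP optimum is at a vertex; with two nutrient constraints at most two foods are used. Check each candidate.
sweet potato only: max(1030/536, 132/43) = 3.07 servings → $1.69.
whole-barley bread only: max(1030/78, 132/48) = 13.21 servings → $6.60.
sweet potato + whole-barley bread with both tight: 1.75 servings and 1.183 servings → $1.55.
So the least-cost plan costs $1.55.

$1.55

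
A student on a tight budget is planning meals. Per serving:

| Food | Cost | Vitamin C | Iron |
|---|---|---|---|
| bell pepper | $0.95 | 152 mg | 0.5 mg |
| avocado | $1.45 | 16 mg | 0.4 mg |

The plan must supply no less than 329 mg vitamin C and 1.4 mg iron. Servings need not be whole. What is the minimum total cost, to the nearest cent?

For a min-cost LP with two ≥-constraints, a basic feasible solution has at most two positive variables.
bell pepper only: max(329/152, 1.4/0.5) = 2.8 servings → $2.66.
avocado only: max(329/16, 1.4/0.4) = 20.56 servings → $29.82.
bell pepper + avocado with both tight: 2.068 servings and 0.9148 servings → $3.29.
The minimum over all feasible corners is $2.66.

$2.66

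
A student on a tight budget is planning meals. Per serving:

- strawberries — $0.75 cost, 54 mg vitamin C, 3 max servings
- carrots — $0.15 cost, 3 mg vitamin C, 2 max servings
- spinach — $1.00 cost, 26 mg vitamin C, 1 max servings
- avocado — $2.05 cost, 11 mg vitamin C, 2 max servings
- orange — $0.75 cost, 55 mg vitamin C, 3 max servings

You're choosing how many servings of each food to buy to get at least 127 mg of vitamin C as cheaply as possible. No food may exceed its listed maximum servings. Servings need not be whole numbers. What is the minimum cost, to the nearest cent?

Cost per mg of vitamin C: orange $0.0136, strawberries $0.0139, spinach $0.0385, carrots $0.0500, avocado $0.1864.
Take 2.309 servings of orange: +127.0 mg vitamin C for $1.73 (total $1.73, still need 0.0 mg).
Filling from the cheapest source first is optimal under one linear minimum: $1.73.

$1.73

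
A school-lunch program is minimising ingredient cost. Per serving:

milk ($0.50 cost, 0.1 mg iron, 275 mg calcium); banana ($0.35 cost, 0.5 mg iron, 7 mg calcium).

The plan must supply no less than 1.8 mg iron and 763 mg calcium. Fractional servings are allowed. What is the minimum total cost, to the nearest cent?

The cheapest plan sits at a corner of the feasible region — with two constraints it uses at most two foods.
milk only: max(1.8/0.1, 763/275) = 18 servings → $9.00.
banana only: max(1.8/0.5, 763/7) = 109 servings → $38.15.
milk + banana with both tight: 2.697 servings and 3.061 servings → $2.42.
The minimum over all feasible corners is $2.42.

$2.42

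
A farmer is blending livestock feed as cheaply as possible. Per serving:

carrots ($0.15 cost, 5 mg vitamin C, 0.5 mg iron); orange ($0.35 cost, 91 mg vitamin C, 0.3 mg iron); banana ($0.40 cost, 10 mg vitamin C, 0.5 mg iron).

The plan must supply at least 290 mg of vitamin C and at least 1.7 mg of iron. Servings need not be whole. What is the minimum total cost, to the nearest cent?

carrots only: max(290/5, 1.7/0.5) = 58 servings → $8.70.
orange only: max(290/91, 1.7/0.3) = 5.667 servings → $1.98.
banana only: max(290/10, 1.7/0.5) = 29 servings → $11.60.
carrots + orange with both tight: 1.539 servings and 3.102 servings → $1.32.
carrots + banana with both targets exact would need a negative amount; discard.
orange + banana with both tight: 3.012 servings and 1.593 servings → $1.69.
Cheapest feasible corner: $1.32.

$1.32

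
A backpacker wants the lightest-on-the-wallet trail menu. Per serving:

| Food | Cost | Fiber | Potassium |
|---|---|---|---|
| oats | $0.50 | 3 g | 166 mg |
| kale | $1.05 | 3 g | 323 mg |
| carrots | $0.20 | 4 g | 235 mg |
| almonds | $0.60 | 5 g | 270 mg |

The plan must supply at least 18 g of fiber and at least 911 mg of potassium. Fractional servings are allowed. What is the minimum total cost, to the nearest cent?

$0.90

oats only: max(18/3, 911/166) = 6 servings → $3.00.
kale only: max(18/3, 911/323) = 6 servings → $6.30.
carrots only: max(18/4, 911/235) = 4.5 servings → $0.90.
almonds only: max(18/5, 911/270) = 3.6 servings → $2.16.
oats + kale with both targets exact would need a negative amount; discard.
oats + carrots with both targets exact would need a negative amount; discard.
oats + almonds: intersection lies outside the first quadrant.
kale + carrots with both targets exact would need a negative amount; discard.
kale + almonds with both targets exact would need a negative amount; discard.
carrots + almonds with both targets exact would need a negative amount; discard.
Cheapest feasible corner: $0.90.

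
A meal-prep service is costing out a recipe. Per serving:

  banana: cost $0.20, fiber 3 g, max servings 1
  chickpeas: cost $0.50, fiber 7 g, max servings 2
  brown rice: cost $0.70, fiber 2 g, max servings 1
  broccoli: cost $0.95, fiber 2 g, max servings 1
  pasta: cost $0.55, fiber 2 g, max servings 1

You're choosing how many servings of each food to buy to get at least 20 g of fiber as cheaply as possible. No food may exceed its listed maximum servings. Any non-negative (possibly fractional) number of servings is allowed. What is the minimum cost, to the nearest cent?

Cost per g of fiber: banana $0.0667, chickpeas $0.0714, pasta $0.2750, brown rice $0.3500, broccoli $0.4750.
Take 1 serving of banana: +3.0 g fiber for $0.20 (total $0.20, still need 17.0 g).
Take 2 servings of chickpeas: +14.0 g fiber for $1.00 (total $1.20, still need 3.0 g).
Take 1 serving of pasta: +2.0 g fiber for $0.55 (total $1.75, still need 1.0 g).
Take 0.5 servings of brown rice: +1.0 g fiber for $0.35 (total $2.10, still need 0.0 g).
Greedy by cheapest-per-g is optimal for a single linear constraint, so the minimum cost is $2.10.

$2.10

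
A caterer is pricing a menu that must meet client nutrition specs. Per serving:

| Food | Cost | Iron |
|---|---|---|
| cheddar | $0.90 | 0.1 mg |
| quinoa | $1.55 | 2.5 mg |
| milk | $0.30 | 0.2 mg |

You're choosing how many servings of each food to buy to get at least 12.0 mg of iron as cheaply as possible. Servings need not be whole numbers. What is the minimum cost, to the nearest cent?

$7.44

Cost per mg of iron: quinoa $0.6200, milk $1.5000, cheddar $9.0000.
With no serving limits, use only quinoa: 12.0 mg / 2.5 mg = 4.8 servings × $1.55 = $7.44.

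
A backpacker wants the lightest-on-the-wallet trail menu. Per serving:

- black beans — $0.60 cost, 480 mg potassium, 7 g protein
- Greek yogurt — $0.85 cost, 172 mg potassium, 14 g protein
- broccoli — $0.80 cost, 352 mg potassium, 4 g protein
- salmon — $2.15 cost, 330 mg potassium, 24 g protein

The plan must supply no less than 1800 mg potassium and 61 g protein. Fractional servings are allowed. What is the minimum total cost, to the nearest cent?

$4.17

black beans only: max(1800/480, 61/7) = 8.714 servings → $5.23.
Greek yogurt only: max(1800/172, 61/14) = 10.47 servings → $8.90.
broccoli only: max(1800/352, 61/4) = 15.25 servings → $12.20.
salmon only: max(1800/330, 61/24) = 5.455 servings → $11.73.
black beans + Greek yogurt with both tight: 2.666 servings and 3.024 servings → $4.17.
black beans + broccoli: intersection lies outside the first quadrant.
black beans + salmon with both tight: 2.505 servings and 1.811 servings → $5.40.
Greek yogurt + broccoli with both tight: 3.366 servings and 3.469 servings → $5.64.
Greek yogurt + salmon with both targets exact would need a negative amount; discard.
broccoli + salmon with both tight: 3.237 servings and 2.002 servings → $6.89.
The minimum over all feasible corners is $4.17.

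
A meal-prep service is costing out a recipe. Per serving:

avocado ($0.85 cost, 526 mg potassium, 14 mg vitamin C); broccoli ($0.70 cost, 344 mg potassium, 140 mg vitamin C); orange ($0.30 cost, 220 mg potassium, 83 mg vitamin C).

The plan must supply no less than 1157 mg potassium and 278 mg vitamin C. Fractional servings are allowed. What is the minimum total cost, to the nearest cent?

$1.58

Minimising a linear cost over {potassium ≥ 1157, vitamin C ≥ 278, servings ≥ 0} — the optimum is at a vertex, using one or two foods.
avocado only: max(1157/526, 278/14) = 19.86 servings → $16.88.
broccoli only: max(1157/344, 278/140) = 3.363 servings → $2.35.
orange only: max(1157/220, 278/83) = 5.259 servings → $1.58.
avocado + broccoli with both tight: 0.964 servings and 1.889 servings → $2.14.
avocado + orange with both tight: 0.8594 servings and 3.204 servings → $1.69.
broccoli + orange with both targets exact would need a negative amount; discard.
The minimum over all feasible corners is $1.58.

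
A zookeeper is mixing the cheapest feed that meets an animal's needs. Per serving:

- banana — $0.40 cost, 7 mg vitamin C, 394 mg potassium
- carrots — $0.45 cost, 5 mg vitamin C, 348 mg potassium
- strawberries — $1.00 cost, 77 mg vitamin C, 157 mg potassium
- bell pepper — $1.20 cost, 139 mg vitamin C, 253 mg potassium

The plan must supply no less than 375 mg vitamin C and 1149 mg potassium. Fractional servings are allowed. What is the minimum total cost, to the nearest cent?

Compare the cost at each extreme point of the feasible region.
banana only: max(375/7, 1149/394) = 53.57 servings → $21.43.
carrots only: max(375/5, 1149/348) = 75 servings → $33.75.
strawberries only: max(375/77, 1149/157) = 7.318 servings → $7.32.
bell pepper only: max(375/139, 1149/253) = 4.542 servings → $5.45.
banana + carrots: intersection lies outside the first quadrant.
banana + strawberries with both tight: 1.012 servings and 4.778 servings → $5.18.
banana + bell pepper with both tight: 1.223 servings and 2.636 servings → $3.65.
carrots + strawberries with both tight: 1.138 servings and 4.796 servings → $5.31.
carrots + bell pepper with both tight: 1.376 servings and 2.648 servings → $3.80.
strawberries + bell pepper: intersection lies outside the first quadrant.
The minimum over all feasible corners is $3.65.

$3.65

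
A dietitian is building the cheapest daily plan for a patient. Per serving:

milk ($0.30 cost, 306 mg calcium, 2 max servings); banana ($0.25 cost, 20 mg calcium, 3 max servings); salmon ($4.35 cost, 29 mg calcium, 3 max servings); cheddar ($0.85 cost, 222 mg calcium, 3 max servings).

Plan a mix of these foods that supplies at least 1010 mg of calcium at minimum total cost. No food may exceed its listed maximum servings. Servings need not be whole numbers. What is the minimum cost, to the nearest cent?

$2.12

Cost per mg of calcium: milk $0.0010, cheddar $0.0038, banana $0.0125, salmon $0.1500.
Take 2 servings of milk: +612.0 mg calcium for $0.60 (total $0.60, still need 398.0 mg).
Take 1.793 servings of cheddar: +398.0 mg calcium for $1.52 (total $2.12, still need 0.0 mg).
Filling from the cheapest source first is optimal under one linear minimum: $2.12.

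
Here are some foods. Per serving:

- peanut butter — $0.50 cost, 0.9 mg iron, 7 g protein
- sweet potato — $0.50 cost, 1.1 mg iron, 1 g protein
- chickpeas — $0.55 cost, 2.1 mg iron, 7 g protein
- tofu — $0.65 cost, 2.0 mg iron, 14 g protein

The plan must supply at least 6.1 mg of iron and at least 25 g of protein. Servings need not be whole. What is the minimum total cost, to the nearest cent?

$1.68

Check every corner: each single food scaled to meet both minima, and each pair solved so both constraints bind.
peanut butter only: max(6.1/0.9, 25/7) = 6.778 servings → $3.39.
sweet potato only: max(6.1/1.1, 25/1) = 25 servings → $12.50.
chickpeas only: max(6.1/2.1, 25/7) = 3.571 servings → $1.96.
tofu only: max(6.1/2.0, 25/14) = 3.05 servings → $1.98.
peanut butter + sweet potato with both tight: 3.147 servings and 2.971 servings → $3.06.
peanut butter + chickpeas with both tight: 1.167 servings and 2.405 servings → $1.91.
peanut butter + tofu: the both-tight solution has a negative serving — not a feasible corner.
sweet potato + chickpeas with both targets exact would need a negative amount; discard.
sweet potato + tofu with both tight: 2.642 servings and 1.597 servings → $2.36.
chickpeas + tofu with both tight: 2.299 servings and 0.6364 servings → $1.68.
So the least-cost plan costs $1.68.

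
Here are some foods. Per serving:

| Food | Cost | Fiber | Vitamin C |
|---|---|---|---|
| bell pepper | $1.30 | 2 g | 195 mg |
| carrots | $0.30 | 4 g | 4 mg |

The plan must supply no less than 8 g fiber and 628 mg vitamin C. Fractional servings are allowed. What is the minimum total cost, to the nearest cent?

With two linear requirements the optimum uses one or two foods; enumerate the corners.
bell pepper only: max(8/2, 628/195) = 4 servings → $5.20.
carrots only: max(8/4, 628/4) = 157 servings → $47.10.
bell pepper + carrots with both tight: 3.212 servings and 0.3938 servings → $4.29.
Cheapest feasible corner: $4.29.

$4.29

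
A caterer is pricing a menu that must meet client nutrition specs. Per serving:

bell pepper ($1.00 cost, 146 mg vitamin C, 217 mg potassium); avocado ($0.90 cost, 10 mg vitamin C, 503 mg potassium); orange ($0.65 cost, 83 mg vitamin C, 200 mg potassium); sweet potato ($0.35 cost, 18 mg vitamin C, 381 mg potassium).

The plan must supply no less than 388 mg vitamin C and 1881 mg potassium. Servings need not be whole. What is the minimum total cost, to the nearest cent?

An LP optimum is at a vertex; with two nutrient constraints at most two foods are used. Check each candidate.
bell pepper only: max(388/146, 1881/217) = 8.668 servings → $8.67.
avocado only: max(388/10, 1881/503) = 38.8 servings → $34.92.
orange only: max(388/83, 1881/200) = 9.405 servings → $6.11.
sweet potato only: max(388/18, 1881/381) = 21.56 servings → $7.54.
bell pepper + avocado with both tight: 2.475 servings and 2.672 servings → $4.88.
bell pepper + orange with both targets exact would need a negative amount; discard.
bell pepper + sweet potato with both tight: 2.204 servings and 3.682 servings → $3.49.
avocado + orange with both tight: 1.975 servings and 4.437 servings → $4.66.
avocado + sweet potato: the both-tight solution has a negative serving — not a feasible corner.
orange + sweet potato with both tight: 4.067 servings and 2.802 servings → $3.62.
The minimum over all feasible corners is $3.49.

$3.49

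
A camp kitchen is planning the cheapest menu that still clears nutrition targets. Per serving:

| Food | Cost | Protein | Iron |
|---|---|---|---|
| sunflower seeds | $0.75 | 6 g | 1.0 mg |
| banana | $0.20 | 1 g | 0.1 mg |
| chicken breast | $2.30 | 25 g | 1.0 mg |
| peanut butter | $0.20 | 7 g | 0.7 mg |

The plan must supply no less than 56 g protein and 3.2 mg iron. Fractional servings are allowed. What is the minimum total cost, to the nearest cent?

Compare the cost at each extreme point of the feasible region.
sunflower seeds only: max(56/6, 3.2/1.0) = 9.333 servings → $7.00.
banana only: max(56/1, 3.2/0.1) = 56 servings → $11.20.
chicken breast only: max(56/25, 3.2/1.0) = 3.2 servings → $7.36.
peanut butter only: max(56/7, 3.2/0.7) = 8 servings → $1.60.
sunflower seeds + banana: intersection lies outside the first quadrant.
sunflower seeds + chicken breast with both tight: 1.263 servings and 1.937 servings → $5.40.
sunflower seeds + peanut butter with both targets exact would need a negative amount; discard.
banana + chicken breast with both tight: 16 servings and 1.6 servings → $6.88.
banana + peanut butter (both tight): parallel constraints — no distinct corner.
chicken breast + peanut butter with both tight: 1.6 servings and 2.286 servings → $4.14.
The minimum over all feasible corners is $1.60.

$1.60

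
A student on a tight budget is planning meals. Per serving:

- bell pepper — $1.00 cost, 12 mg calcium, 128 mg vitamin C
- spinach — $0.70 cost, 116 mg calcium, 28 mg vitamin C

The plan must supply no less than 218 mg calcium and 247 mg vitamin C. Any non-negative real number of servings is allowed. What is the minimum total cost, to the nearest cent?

$2.76

Minimising a linear cost over {calcium ≥ 218, vitamin C ≥ 247, servings ≥ 0} — the optimum is at a vertex, using one or two foods.
bell pepper only: max(218/12, 247/128) = 18.17 servings → $18.17.
spinach only: max(218/116, 247/28) = 8.821 servings → $6.17.
bell pepper + spinach with both tight: 1.554 servings and 1.719 servings → $2.76.
So the least-cost plan costs $2.76.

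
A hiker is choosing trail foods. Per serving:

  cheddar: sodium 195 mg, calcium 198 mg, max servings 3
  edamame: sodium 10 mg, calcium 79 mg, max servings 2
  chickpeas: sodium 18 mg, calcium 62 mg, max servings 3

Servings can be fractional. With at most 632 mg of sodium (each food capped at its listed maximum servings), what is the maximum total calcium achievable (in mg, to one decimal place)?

Calcium per mg sodium: edamame 7.9, chickpeas 3.444, cheddar 1.015.
Take 2 servings of edamame: uses 20 mg sodium, +158.0 mg calcium (running total 158.0 mg).
Take 3 servings of chickpeas: uses 54 mg sodium, +186.0 mg calcium (running total 344.0 mg).
Take 2.862 servings of cheddar: uses 558 mg sodium, +566.6 mg calcium (running total 910.6 mg).
Greedy by best ratio exhausts the sodium allowance optimally: 910.6 mg.

910.6 mg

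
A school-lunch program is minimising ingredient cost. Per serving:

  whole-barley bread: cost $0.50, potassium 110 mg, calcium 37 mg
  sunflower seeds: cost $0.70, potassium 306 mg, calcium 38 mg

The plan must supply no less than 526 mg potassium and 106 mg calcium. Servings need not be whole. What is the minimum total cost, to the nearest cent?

whole-barley bread only: max(526/110, 106/37) = 4.782 servings → $2.39.
sunflower seeds only: max(526/306, 106/38) = 2.789 servings → $1.95.
whole-barley bread + sunflower seeds with both tight: 1.743 servings and 1.092 servings → $1.64.
Cheapest feasible corner: $1.64.

$1.64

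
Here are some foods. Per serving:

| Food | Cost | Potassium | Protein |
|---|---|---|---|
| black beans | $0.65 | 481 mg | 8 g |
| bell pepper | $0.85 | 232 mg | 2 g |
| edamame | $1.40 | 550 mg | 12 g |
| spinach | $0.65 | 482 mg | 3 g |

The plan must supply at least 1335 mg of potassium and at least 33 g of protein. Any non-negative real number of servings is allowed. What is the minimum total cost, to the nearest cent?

$2.68

For a min-cost LP with two ≥-constraints, a basic feasible solution has at most two positive variables.
black beans only: max(1335/481, 33/8) = 4.125 servings → $2.68.
bell pepper only: max(1335/232, 33/2) = 16.5 servings → $14.03.
edamame only: max(1335/550, 33/12) = 2.75 servings → $3.85.
spinach only: max(1335/482, 33/3) = 11 servings → $7.15.
black beans + bell pepper: intersection lies outside the first quadrant.
black beans + edamame with both targets exact would need a negative amount; discard.
black beans + spinach: the both-tight solution has a negative serving — not a feasible corner.
bell pepper + edamame: intersection lies outside the first quadrant.
bell pepper + spinach: intersection lies outside the first quadrant.
edamame + spinach with both targets exact would need a negative amount; discard.
Cheapest feasible corner: $2.68.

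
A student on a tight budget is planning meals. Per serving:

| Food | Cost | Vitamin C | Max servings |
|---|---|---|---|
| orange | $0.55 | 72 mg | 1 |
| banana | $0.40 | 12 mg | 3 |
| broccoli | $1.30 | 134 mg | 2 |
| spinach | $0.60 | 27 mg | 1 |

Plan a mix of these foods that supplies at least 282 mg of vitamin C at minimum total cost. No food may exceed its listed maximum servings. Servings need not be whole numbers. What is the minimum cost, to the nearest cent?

$2.59

Cost per mg of vitamin C: orange $0.0076, broccoli $0.0097, spinach $0.0222, banana $0.0333.
Take 1 serving of orange: +72.0 mg vitamin C for $0.55 (total $0.55, still need 210.0 mg).
Take 1.567 servings of broccoli: +210.0 mg vitamin C for $2.04 (total $2.59, still need 0.0 mg).
Greedy by cheapest-per-mg is optimal for a single linear constraint, so the minimum cost is $2.59.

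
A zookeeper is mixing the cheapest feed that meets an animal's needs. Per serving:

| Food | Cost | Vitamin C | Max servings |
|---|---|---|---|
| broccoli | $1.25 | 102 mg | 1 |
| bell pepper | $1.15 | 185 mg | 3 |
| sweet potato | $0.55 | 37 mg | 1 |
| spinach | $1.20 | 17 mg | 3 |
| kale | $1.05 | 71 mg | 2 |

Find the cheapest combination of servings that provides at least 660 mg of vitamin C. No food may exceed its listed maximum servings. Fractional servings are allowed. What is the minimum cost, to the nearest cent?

$4.74

Cost per mg of vitamin C: bell pepper $0.0062, broccoli $0.0123, kale $0.0148, sweet potato $0.0149, spinach $0.0706.
Take 3 servings of bell pepper: +555.0 mg vitamin C for $3.45 (total $3.45, still need 105.0 mg).
Take 1 serving of broccoli: +102.0 mg vitamin C for $1.25 (total $4.70, still need 3.0 mg).
Take 0.04225 servings of kale: +3.0 mg vitamin C for $0.04 (total $4.74, still need 0.0 mg).
Greedy by cheapest-per-mg is optimal for a single linear constraint, so the minimum cost is $4.74.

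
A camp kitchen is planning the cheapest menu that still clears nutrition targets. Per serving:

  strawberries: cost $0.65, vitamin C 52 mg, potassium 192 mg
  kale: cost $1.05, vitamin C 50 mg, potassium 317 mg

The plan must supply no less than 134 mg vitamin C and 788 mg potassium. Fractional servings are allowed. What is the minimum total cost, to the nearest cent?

With two linear requirements the optimum uses one or two foods; enumerate the corners.
strawberries only: max(134/52, 788/192) = 4.104 servings → $2.67.
kale only: max(134/50, 788/317) = 2.68 servings → $2.81.
strawberries + kale with both tight: 0.4471 servings and 2.215 servings → $2.62.
Cheapest feasible corner: $2.62.

$2.62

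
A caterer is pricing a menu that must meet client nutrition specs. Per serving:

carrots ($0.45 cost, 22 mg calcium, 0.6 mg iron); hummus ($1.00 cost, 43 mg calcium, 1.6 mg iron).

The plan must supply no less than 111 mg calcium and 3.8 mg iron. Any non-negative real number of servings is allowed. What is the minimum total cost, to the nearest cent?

A basic optimal solution has at most two foods positive. Try each food alone and each pair with both targets met exactly.
carrots only: max(111/22, 3.8/0.6) = 6.333 servings → $2.85.
hummus only: max(111/43, 3.8/1.6) = 2.581 servings → $2.58.
carrots + hummus with both tight: 1.511 servings and 1.809 servings → $2.49.
So the least-cost plan costs $2.49.

$2.49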